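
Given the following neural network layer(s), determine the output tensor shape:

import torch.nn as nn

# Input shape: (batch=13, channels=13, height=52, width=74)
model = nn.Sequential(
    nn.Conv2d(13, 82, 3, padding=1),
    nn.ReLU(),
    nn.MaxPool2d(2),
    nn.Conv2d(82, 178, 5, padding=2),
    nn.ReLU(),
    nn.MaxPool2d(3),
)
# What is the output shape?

Input shape: (13, 13, 52, 74)
  -> after first Conv2d: (13, 82, 52, 74)
  -> after first MaxPool2d: (13, 82, 26, 37)
  -> after second Conv2d: (13, 178, 26, 37)
Output shape: (13, 178, 8, 12)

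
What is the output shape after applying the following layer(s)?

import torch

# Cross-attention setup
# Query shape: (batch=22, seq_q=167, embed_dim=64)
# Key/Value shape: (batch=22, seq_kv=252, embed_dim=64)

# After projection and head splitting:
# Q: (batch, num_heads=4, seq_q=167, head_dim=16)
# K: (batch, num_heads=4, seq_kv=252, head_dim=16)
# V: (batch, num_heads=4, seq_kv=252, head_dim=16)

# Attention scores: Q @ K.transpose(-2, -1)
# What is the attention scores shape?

Input shape: (22, 167, 64)
Output shape: (22, 4, 167, 252)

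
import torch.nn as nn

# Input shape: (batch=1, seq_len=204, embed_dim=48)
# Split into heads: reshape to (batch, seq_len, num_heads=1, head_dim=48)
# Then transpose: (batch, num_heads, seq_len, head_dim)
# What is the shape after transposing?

Input shape: (1, 204, 48)
  -> after reshape: (1, 204, 1, 48)
Output shape: (1, 1, 204, 48)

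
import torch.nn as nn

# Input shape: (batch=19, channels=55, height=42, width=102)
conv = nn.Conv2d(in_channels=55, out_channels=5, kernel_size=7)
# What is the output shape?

Input shape: (19, 55, 42, 102)
Output shape: (19, 5, 36, 96)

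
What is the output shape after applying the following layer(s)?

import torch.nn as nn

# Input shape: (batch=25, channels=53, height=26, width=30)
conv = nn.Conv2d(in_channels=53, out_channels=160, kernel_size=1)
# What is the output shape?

Input shape: (25, 53, 26, 30)
Output shape: (25, 160, 26, 30)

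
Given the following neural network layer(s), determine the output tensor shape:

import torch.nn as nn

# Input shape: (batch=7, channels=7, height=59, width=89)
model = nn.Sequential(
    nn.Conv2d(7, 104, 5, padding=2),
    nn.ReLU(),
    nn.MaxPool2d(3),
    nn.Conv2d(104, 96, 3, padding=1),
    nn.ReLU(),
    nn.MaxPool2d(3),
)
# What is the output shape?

Input shape: (7, 7, 59, 89)
  -> after first Conv2d: (7, 104, 59, 89)
  -> after first MaxPool2d: (7, 104, 19, 29)
  -> after second Conv2d: (7, 96, 19, 29)
Output shape: (7, 96, 6, 9)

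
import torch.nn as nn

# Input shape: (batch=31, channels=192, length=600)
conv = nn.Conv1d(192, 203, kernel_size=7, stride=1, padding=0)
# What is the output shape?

Input shape: (31, 192, 600)
Output shape: (31, 203, 594)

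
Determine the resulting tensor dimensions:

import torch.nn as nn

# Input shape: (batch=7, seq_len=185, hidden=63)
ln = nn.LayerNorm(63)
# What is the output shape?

Input shape: (7, 185, 63)
Output shape: (7, 185, 63)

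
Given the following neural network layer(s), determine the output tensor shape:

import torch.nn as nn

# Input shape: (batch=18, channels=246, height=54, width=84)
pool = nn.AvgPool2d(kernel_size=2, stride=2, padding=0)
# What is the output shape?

Input shape: (18, 246, 54, 84)
Output shape: (18, 246, 27, 42)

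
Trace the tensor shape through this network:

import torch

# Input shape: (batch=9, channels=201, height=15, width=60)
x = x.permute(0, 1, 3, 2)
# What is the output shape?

Input shape: (9, 201, 15, 60)
Output shape: (9, 201, 60, 15)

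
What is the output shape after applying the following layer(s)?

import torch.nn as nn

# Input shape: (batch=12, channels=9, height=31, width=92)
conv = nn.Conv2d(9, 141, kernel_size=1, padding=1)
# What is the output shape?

Input shape: (12, 9, 31, 92)
Output shape: (12, 141, 33, 94)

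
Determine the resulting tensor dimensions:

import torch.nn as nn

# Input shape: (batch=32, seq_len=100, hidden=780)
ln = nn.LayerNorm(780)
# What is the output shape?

Input shape: (32, 100, 780)
Output shape: (32, 100, 780)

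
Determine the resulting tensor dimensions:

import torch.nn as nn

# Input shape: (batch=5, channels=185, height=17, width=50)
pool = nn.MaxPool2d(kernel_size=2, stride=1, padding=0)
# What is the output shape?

Input shape: (5, 185, 17, 50)
Output shape: (5, 185, 16, 49)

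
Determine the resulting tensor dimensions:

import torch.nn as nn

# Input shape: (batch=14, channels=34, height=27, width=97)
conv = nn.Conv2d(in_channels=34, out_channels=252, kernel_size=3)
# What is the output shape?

Input shape: (14, 34, 27, 97)
Output shape: (14, 252, 25, 95)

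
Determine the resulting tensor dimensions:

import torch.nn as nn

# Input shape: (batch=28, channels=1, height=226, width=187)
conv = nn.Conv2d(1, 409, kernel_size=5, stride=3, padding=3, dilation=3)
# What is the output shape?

Input shape: (28, 1, 226, 187)
Output shape: (28, 409, 74, 61)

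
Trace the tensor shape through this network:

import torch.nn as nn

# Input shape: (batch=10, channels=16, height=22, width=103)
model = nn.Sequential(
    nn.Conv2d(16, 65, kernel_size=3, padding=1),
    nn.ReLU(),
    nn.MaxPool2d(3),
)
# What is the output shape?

Input shape: (10, 16, 22, 103)
  -> after Conv2d: (10, 65, 22, 103)
  -> after ReLU: (10, 65, 22, 103)
Output shape: (10, 65, 7, 34)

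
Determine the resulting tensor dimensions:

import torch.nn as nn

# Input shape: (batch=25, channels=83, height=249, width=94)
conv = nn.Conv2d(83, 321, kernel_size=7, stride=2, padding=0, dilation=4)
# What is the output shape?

Input shape: (25, 83, 249, 94)
Output shape: (25, 321, 113, 35)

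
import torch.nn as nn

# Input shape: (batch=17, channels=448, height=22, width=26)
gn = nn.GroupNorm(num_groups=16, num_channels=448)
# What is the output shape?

Input shape: (17, 448, 22, 26)
Output shape: (17, 448, 22, 26)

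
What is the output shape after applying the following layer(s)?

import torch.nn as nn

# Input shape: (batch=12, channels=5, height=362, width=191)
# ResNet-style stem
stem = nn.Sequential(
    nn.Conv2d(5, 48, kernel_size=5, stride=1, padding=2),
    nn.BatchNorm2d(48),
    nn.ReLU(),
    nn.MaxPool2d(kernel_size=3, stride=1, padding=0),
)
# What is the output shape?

Input shape: (12, 5, 362, 191)
  -> after Conv2d 5x5 stride=1: (12, 48, 362, 191)
Output shape: (12, 48, 360, 189)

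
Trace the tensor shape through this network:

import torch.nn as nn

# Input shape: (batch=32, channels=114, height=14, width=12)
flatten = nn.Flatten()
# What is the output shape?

Input shape: (32, 114, 14, 12)
Output shape: (32, 19152)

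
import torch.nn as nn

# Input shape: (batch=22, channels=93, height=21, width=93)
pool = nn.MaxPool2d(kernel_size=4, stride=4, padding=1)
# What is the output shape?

Input shape: (22, 93, 21, 93)
Output shape: (22, 93, 5, 23)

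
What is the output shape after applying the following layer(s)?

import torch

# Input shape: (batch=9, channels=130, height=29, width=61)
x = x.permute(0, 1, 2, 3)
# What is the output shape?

Input shape: (9, 130, 29, 61)
Output shape: (9, 130, 29, 61)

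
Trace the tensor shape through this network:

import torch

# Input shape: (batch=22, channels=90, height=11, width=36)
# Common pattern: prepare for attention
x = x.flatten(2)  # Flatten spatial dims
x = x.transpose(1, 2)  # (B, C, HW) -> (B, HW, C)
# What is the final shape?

Input shape: (22, 90, 11, 36)
  -> after flatten(2): (22, 90, 396)
Output shape: (22, 396, 90)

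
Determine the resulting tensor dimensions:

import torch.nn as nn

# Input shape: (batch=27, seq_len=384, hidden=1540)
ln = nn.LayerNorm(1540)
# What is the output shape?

Input shape: (27, 384, 1540)
Output shape: (27, 384, 1540)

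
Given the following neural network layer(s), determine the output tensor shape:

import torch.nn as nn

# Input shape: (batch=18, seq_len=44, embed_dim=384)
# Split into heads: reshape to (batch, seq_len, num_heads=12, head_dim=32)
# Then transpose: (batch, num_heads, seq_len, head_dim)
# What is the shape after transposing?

Input shape: (18, 44, 384)
  -> after reshape: (18, 44, 12, 32)
Output shape: (18, 12, 44, 32)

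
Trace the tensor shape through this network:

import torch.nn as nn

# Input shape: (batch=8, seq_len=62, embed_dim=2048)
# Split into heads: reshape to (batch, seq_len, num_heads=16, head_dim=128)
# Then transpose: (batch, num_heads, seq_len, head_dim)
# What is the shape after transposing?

Input shape: (8, 62, 2048)
  -> after reshape: (8, 62, 16, 128)
Output shape: (8, 16, 62, 128)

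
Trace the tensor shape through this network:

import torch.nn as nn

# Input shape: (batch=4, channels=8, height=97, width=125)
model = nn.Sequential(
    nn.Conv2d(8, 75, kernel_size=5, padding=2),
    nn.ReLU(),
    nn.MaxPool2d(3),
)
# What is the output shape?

Input shape: (4, 8, 97, 125)
  -> after Conv2d: (4, 75, 97, 125)
  -> after ReLU: (4, 75, 97, 125)
Output shape: (4, 75, 32, 41)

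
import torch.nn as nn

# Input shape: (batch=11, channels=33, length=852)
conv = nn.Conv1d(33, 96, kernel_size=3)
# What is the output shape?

Input shape: (11, 33, 852)
Output shape: (11, 96, 850)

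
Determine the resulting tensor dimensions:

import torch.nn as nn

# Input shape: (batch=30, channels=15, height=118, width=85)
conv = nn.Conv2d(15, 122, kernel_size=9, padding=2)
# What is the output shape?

Input shape: (30, 15, 118, 85)
Output shape: (30, 122, 114, 81)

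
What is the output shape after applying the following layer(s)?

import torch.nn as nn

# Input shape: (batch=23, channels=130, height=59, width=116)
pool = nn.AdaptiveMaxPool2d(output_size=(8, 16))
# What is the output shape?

Input shape: (23, 130, 59, 116)
Output shape: (23, 130, 8, 16)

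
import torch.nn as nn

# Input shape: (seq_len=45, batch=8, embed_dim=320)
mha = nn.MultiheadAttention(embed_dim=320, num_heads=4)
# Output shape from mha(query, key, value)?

Input shape: (45, 8, 320)
Output shape: (45, 8, 320)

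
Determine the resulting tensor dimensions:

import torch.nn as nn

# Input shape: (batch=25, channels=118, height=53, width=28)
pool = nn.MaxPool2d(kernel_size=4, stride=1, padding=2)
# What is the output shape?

Input shape: (25, 118, 53, 28)
Output shape: (25, 118, 54, 29)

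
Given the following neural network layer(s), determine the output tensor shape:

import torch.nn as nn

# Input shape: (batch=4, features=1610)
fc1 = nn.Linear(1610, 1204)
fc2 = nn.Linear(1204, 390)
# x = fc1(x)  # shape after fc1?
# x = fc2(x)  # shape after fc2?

Input shape: (4, 1610)
  -> after fc1: (4, 1204)
Output shape: (4, 390)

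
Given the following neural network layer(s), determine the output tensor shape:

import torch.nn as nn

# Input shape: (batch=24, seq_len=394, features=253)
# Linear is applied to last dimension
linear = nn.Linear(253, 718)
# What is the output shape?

Input shape: (24, 394, 253)
Output shape: (24, 394, 718)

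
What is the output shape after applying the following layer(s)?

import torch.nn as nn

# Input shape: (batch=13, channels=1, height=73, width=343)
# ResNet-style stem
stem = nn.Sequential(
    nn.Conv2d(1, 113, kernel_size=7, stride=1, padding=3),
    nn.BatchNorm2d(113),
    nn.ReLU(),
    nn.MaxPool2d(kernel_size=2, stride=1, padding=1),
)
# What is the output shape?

Input shape: (13, 1, 73, 343)
  -> after Conv2d 7x7 stride=1: (13, 113, 73, 343)
Output shape: (13, 113, 74, 344)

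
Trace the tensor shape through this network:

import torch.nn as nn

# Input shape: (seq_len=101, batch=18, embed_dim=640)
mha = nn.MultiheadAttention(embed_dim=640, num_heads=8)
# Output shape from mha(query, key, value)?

Input shape: (101, 18, 640)
Output shape: (101, 18, 640)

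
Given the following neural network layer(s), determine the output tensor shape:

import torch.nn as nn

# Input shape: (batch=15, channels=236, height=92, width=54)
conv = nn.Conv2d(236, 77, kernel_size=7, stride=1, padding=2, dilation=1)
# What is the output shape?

Input shape: (15, 236, 92, 54)
Output shape: (15, 77, 90, 52)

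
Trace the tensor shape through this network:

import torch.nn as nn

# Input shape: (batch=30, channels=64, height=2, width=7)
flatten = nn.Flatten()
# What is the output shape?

Input shape: (30, 64, 2, 7)
Output shape: (30, 896)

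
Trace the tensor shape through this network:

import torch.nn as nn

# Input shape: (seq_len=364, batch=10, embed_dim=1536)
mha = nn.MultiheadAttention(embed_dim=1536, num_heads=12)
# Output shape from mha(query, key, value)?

Input shape: (364, 10, 1536)
Output shape: (364, 10, 1536)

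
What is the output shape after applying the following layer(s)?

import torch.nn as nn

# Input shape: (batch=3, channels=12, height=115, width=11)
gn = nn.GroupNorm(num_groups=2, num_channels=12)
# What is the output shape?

Input shape: (3, 12, 115, 11)
Output shape: (3, 12, 115, 11)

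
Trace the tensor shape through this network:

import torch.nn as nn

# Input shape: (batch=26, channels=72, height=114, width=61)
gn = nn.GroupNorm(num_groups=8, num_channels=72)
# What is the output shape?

Input shape: (26, 72, 114, 61)
Output shape: (26, 72, 114, 61)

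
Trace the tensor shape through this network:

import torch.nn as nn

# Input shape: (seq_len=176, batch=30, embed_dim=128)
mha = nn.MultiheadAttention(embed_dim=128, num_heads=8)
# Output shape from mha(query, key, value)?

Input shape: (176, 30, 128)
Output shape: (176, 30, 128)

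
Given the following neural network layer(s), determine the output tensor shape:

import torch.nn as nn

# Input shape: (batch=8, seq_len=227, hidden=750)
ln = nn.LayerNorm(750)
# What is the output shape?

Input shape: (8, 227, 750)
Output shape: (8, 227, 750)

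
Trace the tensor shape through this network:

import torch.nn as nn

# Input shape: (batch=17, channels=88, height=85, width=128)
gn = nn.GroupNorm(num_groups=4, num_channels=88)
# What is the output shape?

Input shape: (17, 88, 85, 128)
Output shape: (17, 88, 85, 128)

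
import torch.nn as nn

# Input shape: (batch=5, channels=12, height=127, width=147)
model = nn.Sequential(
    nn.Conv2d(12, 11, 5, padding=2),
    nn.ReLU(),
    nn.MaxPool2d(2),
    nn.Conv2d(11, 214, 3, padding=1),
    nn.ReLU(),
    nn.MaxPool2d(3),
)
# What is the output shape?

Input shape: (5, 12, 127, 147)
  -> after first Conv2d: (5, 11, 127, 147)
  -> after first MaxPool2d: (5, 11, 63, 73)
  -> after second Conv2d: (5, 214, 63, 73)
Output shape: (5, 214, 21, 24)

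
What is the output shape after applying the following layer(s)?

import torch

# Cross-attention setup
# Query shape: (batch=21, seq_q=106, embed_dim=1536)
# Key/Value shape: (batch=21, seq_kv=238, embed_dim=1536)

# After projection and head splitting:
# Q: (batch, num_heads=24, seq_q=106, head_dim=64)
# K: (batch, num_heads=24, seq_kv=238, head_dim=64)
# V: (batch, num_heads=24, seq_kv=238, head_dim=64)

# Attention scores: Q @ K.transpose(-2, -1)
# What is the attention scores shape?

Input shape: (21, 106, 1536)
Output shape: (21, 24, 106, 238)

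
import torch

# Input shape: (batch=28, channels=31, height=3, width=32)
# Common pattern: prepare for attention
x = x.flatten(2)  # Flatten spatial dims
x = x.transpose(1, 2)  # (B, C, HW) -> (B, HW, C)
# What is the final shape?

Input shape: (28, 31, 3, 32)
  -> after flatten(2): (28, 31, 96)
Output shape: (28, 96, 31)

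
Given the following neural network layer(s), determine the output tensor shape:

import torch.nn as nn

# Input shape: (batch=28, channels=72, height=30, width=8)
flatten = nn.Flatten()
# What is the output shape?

Input shape: (28, 72, 30, 8)
Output shape: (28, 17280)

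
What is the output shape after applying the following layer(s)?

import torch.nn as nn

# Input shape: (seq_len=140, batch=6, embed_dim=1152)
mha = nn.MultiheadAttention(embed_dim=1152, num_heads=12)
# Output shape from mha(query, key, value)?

Input shape: (140, 6, 1152)
Output shape: (140, 6, 1152)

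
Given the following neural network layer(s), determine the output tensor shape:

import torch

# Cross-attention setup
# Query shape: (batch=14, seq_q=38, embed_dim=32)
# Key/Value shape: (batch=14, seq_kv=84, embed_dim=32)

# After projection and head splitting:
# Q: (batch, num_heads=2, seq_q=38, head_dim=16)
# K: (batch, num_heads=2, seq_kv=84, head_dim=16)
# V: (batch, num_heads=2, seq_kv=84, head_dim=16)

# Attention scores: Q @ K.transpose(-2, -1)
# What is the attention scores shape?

Input shape: (14, 38, 32)
Output shape: (14, 2, 38, 84)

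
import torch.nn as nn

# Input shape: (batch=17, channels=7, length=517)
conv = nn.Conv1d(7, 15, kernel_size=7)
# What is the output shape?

Input shape: (17, 7, 517)
Output shape: (17, 15, 511)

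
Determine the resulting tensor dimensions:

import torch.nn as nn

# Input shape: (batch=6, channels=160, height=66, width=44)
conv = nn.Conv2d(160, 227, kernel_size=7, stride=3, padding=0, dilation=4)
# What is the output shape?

Input shape: (6, 160, 66, 44)
Output shape: (6, 227, 14, 7)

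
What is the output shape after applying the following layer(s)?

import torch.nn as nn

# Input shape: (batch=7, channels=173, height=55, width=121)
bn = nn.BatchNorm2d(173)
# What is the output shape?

Input shape: (7, 173, 55, 121)
Output shape: (7, 173, 55, 121)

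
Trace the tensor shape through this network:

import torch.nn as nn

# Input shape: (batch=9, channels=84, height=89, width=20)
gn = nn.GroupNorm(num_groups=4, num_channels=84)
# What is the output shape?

Input shape: (9, 84, 89, 20)
Output shape: (9, 84, 89, 20)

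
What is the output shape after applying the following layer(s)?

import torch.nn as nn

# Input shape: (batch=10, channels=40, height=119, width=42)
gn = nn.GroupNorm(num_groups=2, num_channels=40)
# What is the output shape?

Input shape: (10, 40, 119, 42)
Output shape: (10, 40, 119, 42)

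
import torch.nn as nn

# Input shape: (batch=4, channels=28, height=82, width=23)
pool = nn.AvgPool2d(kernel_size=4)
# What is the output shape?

Input shape: (4, 28, 82, 23)
Output shape: (4, 28, 20, 5)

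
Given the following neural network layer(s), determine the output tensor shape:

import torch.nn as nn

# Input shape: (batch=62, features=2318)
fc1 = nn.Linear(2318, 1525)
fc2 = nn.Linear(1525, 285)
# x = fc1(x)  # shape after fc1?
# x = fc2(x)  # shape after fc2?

Input shape: (62, 2318)
  -> after fc1: (62, 1525)
Output shape: (62, 285)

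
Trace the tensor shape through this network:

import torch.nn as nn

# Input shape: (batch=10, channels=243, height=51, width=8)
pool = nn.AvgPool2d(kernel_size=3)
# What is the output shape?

Input shape: (10, 243, 51, 8)
Output shape: (10, 243, 17, 2)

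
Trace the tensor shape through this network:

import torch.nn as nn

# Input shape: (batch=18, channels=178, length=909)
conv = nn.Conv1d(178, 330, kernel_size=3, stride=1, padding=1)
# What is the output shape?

Input shape: (18, 178, 909)
Output shape: (18, 330, 909)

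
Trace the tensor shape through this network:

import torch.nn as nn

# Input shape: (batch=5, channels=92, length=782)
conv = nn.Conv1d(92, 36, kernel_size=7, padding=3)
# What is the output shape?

Input shape: (5, 92, 782)
Output shape: (5, 36, 782)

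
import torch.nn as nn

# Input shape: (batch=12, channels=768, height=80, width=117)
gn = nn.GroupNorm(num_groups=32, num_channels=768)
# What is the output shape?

Input shape: (12, 768, 80, 117)
Output shape: (12, 768, 80, 117)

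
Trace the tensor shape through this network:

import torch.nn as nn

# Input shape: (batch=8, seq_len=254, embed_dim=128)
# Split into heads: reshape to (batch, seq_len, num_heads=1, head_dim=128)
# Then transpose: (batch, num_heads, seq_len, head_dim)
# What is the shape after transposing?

Input shape: (8, 254, 128)
  -> after reshape: (8, 254, 1, 128)
Output shape: (8, 1, 254, 128)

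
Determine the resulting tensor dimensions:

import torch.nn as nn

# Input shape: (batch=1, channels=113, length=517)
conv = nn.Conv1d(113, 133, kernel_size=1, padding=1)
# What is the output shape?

Input shape: (1, 113, 517)
Output shape: (1, 133, 519)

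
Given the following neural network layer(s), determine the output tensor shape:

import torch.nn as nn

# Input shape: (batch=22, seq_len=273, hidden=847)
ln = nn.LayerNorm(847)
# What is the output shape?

Input shape: (22, 273, 847)
Output shape: (22, 273, 847)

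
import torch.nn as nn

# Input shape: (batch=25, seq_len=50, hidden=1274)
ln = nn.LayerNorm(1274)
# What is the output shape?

Input shape: (25, 50, 1274)
Output shape: (25, 50, 1274)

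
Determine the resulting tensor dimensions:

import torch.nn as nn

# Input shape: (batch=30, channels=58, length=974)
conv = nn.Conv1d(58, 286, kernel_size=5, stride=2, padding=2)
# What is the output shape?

Input shape: (30, 58, 974)
Output shape: (30, 286, 487)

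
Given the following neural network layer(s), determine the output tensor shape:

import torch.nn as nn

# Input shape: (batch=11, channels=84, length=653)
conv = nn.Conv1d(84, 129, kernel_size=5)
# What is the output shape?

Input shape: (11, 84, 653)
Output shape: (11, 129, 649)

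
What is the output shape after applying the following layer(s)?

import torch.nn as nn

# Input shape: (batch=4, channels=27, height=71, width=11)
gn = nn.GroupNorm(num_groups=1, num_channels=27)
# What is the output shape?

Input shape: (4, 27, 71, 11)
Output shape: (4, 27, 71, 11)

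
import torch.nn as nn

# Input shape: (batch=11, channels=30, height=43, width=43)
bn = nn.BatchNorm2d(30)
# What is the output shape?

Input shape: (11, 30, 43, 43)
Output shape: (11, 30, 43, 43)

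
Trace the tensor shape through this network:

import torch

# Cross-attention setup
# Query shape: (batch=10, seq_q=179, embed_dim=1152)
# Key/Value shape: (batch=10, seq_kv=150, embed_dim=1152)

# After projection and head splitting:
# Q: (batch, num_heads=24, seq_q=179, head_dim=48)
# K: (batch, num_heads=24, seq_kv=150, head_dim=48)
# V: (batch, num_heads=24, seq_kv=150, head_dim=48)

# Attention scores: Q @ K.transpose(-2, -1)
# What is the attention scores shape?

Input shape: (10, 179, 1152)
Output shape: (10, 24, 179, 150)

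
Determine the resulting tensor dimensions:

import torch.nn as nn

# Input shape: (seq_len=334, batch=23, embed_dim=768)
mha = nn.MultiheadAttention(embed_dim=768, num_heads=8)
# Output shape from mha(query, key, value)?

Input shape: (334, 23, 768)
Output shape: (334, 23, 768)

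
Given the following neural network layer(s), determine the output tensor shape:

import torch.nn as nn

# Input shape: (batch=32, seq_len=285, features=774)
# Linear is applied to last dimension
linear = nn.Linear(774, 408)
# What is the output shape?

Input shape: (32, 285, 774)
Output shape: (32, 285, 408)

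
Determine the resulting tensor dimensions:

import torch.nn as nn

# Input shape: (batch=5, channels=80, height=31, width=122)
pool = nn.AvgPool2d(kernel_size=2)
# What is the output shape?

Input shape: (5, 80, 31, 122)
Output shape: (5, 80, 15, 61)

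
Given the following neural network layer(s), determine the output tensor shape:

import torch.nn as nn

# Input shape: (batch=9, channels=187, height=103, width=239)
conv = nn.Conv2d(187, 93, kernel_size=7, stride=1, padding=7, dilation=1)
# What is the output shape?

Input shape: (9, 187, 103, 239)
Output shape: (9, 93, 111, 247)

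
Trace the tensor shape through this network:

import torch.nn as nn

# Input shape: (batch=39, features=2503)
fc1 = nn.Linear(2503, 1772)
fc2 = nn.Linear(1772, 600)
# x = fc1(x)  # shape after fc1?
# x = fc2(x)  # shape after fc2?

Input shape: (39, 2503)
  -> after fc1: (39, 1772)
Output shape: (39, 600)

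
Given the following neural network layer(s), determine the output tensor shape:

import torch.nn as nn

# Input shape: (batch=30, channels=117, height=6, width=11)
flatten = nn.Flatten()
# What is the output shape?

Input shape: (30, 117, 6, 11)
Output shape: (30, 7722)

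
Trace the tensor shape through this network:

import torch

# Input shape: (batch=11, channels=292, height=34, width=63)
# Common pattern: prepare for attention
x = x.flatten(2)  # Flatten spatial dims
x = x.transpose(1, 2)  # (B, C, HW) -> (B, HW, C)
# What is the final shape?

Input shape: (11, 292, 34, 63)
  -> after flatten(2): (11, 292, 2142)
Output shape: (11, 2142, 292)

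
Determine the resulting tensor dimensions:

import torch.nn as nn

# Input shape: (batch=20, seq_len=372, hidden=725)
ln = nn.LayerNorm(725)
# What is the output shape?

Input shape: (20, 372, 725)
Output shape: (20, 372, 725)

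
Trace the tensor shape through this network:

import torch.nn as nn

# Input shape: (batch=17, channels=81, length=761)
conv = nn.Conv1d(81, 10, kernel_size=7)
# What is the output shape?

Input shape: (17, 81, 761)
Output shape: (17, 10, 755)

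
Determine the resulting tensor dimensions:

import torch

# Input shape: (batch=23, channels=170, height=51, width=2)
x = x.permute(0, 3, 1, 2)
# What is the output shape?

Input shape: (23, 170, 51, 2)
Output shape: (23, 2, 170, 51)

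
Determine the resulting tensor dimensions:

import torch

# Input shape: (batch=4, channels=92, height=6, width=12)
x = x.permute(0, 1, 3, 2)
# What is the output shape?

Input shape: (4, 92, 6, 12)
Output shape: (4, 92, 12, 6)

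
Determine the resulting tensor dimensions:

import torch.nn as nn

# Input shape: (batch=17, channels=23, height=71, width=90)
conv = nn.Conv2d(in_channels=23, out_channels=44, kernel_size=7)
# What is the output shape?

Input shape: (17, 23, 71, 90)
Output shape: (17, 44, 65, 84)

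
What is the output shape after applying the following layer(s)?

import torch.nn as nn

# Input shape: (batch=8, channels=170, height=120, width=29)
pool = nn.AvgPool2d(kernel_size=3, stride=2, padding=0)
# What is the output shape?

Input shape: (8, 170, 120, 29)
Output shape: (8, 170, 59, 14)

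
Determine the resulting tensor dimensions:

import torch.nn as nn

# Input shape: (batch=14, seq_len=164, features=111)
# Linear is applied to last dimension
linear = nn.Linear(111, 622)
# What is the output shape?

Input shape: (14, 164, 111)
Output shape: (14, 164, 622)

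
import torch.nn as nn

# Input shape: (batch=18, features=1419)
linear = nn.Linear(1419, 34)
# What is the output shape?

Input shape: (18, 1419)
Output shape: (18, 34)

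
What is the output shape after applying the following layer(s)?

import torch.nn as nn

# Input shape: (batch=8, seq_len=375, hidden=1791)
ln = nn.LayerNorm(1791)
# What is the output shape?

Input shape: (8, 375, 1791)
Output shape: (8, 375, 1791)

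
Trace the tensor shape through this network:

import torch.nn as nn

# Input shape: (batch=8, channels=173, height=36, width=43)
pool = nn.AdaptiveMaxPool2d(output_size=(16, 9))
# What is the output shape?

Input shape: (8, 173, 36, 43)
Output shape: (8, 173, 16, 9)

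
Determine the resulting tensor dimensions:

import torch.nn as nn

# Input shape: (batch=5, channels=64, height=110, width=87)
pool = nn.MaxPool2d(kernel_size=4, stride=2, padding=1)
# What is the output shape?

Input shape: (5, 64, 110, 87)
Output shape: (5, 64, 55, 43)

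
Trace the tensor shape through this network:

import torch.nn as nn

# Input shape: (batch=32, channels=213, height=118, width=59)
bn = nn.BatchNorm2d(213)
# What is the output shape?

Input shape: (32, 213, 118, 59)
Output shape: (32, 213, 118, 59)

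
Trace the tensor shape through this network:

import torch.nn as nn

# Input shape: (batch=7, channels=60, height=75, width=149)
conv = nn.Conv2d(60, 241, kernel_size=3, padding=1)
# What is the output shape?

Input shape: (7, 60, 75, 149)
Output shape: (7, 241, 75, 149)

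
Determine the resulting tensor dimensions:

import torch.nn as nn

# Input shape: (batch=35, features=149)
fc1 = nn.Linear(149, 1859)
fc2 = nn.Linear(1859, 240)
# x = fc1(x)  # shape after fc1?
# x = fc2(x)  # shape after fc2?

Input shape: (35, 149)
  -> after fc1: (35, 1859)
Output shape: (35, 240)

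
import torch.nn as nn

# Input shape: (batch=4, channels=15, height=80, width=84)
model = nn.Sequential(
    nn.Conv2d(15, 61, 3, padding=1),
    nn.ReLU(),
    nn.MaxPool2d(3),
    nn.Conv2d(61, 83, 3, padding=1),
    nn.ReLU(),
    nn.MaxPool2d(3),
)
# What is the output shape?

Input shape: (4, 15, 80, 84)
  -> after first Conv2d: (4, 61, 80, 84)
  -> after first MaxPool2d: (4, 61, 26, 28)
  -> after second Conv2d: (4, 83, 26, 28)
Output shape: (4, 83, 8, 9)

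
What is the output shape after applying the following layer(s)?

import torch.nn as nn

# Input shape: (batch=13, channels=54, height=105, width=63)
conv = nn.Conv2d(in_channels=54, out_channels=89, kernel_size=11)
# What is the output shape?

Input shape: (13, 54, 105, 63)
Output shape: (13, 89, 95, 53)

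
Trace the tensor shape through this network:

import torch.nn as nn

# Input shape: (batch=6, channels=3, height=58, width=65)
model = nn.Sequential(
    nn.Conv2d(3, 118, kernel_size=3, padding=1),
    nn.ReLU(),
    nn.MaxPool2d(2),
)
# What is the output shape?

Input shape: (6, 3, 58, 65)
  -> after Conv2d: (6, 118, 58, 65)
  -> after ReLU: (6, 118, 58, 65)
Output shape: (6, 118, 29, 32)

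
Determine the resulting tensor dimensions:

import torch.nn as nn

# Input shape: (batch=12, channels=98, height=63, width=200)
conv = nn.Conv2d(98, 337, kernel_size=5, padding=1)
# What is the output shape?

Input shape: (12, 98, 63, 200)
Output shape: (12, 337, 61, 198)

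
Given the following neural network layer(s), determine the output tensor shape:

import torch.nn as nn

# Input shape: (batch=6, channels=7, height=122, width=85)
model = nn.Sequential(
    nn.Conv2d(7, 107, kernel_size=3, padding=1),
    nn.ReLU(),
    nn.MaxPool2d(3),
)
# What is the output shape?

Input shape: (6, 7, 122, 85)
  -> after Conv2d: (6, 107, 122, 85)
  -> after ReLU: (6, 107, 122, 85)
Output shape: (6, 107, 40, 28)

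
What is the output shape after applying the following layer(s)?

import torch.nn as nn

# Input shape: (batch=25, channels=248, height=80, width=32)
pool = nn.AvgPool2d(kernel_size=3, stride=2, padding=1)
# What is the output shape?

Input shape: (25, 248, 80, 32)
Output shape: (25, 248, 40, 16)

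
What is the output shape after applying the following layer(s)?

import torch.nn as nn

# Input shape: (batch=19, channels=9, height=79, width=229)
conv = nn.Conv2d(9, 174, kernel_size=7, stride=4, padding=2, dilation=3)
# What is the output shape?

Input shape: (19, 9, 79, 229)
Output shape: (19, 174, 17, 54)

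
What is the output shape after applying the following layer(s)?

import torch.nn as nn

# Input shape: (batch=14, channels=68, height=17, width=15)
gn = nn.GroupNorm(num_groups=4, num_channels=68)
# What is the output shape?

Input shape: (14, 68, 17, 15)
Output shape: (14, 68, 17, 15)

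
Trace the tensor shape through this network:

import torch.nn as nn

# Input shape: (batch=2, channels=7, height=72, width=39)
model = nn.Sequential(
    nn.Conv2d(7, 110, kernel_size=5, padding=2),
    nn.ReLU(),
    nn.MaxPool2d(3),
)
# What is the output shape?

Input shape: (2, 7, 72, 39)
  -> after Conv2d: (2, 110, 72, 39)
  -> after ReLU: (2, 110, 72, 39)
Output shape: (2, 110, 24, 13)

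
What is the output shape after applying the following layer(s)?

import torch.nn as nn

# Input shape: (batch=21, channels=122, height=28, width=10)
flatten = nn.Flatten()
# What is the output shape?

Input shape: (21, 122, 28, 10)
Output shape: (21, 34160)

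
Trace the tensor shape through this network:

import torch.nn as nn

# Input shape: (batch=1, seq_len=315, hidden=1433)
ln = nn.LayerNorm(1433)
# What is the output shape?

Input shape: (1, 315, 1433)
Output shape: (1, 315, 1433)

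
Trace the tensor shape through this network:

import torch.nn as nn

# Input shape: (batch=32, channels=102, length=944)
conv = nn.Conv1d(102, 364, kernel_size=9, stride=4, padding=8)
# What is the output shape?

Input shape: (32, 102, 944)
Output shape: (32, 364, 238)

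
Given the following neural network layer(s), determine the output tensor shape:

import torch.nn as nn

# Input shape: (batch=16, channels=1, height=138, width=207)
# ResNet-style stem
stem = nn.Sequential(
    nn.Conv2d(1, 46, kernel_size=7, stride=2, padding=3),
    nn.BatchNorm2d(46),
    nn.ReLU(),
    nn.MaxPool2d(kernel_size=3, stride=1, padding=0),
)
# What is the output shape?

Input shape: (16, 1, 138, 207)
  -> after Conv2d 7x7 stride=2: (16, 46, 69, 104)
Output shape: (16, 46, 67, 102)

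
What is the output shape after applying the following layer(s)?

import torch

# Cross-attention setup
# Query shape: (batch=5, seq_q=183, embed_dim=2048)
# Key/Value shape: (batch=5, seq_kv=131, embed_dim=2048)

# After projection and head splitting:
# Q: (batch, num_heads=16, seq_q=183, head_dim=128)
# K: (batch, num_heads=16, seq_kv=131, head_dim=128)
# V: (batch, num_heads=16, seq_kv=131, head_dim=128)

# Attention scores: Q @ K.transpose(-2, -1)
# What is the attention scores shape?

Input shape: (5, 183, 2048)
Output shape: (5, 16, 183, 131)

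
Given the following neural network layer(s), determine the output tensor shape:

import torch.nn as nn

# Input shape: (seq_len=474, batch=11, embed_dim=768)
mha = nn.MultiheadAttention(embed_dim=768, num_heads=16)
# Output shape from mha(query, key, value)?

Input shape: (474, 11, 768)
Output shape: (474, 11, 768)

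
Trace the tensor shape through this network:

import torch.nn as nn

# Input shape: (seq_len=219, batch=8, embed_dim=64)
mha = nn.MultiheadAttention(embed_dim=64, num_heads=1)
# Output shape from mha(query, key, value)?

Input shape: (219, 8, 64)
Output shape: (219, 8, 64)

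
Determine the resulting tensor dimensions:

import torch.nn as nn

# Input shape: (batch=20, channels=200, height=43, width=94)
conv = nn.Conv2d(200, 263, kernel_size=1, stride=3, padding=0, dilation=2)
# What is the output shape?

Input shape: (20, 200, 43, 94)
Output shape: (20, 263, 15, 32)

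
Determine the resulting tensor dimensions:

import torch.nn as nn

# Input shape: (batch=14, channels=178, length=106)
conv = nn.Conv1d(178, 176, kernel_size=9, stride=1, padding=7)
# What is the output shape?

Input shape: (14, 178, 106)
Output shape: (14, 176, 112)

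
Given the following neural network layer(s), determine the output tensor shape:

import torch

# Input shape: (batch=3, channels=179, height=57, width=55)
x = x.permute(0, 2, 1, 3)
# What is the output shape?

Input shape: (3, 179, 57, 55)
Output shape: (3, 57, 179, 55)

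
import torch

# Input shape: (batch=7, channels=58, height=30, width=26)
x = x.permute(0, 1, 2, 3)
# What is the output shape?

Input shape: (7, 58, 30, 26)
Output shape: (7, 58, 30, 26)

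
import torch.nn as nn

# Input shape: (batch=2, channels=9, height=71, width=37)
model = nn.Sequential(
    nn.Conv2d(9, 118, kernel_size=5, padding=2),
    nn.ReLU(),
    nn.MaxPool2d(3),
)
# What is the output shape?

Input shape: (2, 9, 71, 37)
  -> after Conv2d: (2, 118, 71, 37)
  -> after ReLU: (2, 118, 71, 37)
Output shape: (2, 118, 23, 12)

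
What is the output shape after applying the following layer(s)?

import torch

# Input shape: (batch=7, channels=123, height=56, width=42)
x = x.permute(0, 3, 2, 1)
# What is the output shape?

Input shape: (7, 123, 56, 42)
Output shape: (7, 42, 56, 123)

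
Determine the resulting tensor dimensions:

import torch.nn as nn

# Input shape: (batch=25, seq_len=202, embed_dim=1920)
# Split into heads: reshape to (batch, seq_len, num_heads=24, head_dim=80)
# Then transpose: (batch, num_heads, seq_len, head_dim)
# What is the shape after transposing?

Input shape: (25, 202, 1920)
  -> after reshape: (25, 202, 24, 80)
Output shape: (25, 24, 202, 80)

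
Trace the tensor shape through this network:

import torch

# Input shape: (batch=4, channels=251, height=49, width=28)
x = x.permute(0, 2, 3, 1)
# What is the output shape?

Input shape: (4, 251, 49, 28)
Output shape: (4, 49, 28, 251)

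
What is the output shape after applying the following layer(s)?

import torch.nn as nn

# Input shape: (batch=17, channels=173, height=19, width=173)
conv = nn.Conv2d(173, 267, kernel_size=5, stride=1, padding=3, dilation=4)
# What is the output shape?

Input shape: (17, 173, 19, 173)
Output shape: (17, 267, 9, 163)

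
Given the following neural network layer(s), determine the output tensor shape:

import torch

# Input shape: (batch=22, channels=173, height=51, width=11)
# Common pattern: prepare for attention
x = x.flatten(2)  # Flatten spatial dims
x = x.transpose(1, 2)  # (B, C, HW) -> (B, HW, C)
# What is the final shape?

Input shape: (22, 173, 51, 11)
  -> after flatten(2): (22, 173, 561)
Output shape: (22, 561, 173)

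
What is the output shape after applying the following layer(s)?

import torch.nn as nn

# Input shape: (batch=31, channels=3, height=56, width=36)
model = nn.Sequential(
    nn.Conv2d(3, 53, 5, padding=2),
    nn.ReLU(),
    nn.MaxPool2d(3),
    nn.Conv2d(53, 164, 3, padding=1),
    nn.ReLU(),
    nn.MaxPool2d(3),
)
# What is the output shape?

Input shape: (31, 3, 56, 36)
  -> after first Conv2d: (31, 53, 56, 36)
  -> after first MaxPool2d: (31, 53, 18, 12)
  -> after second Conv2d: (31, 164, 18, 12)
Output shape: (31, 164, 6, 4)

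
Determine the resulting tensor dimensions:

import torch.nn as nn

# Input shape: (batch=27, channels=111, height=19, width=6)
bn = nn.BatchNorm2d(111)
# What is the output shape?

Input shape: (27, 111, 19, 6)
Output shape: (27, 111, 19, 6)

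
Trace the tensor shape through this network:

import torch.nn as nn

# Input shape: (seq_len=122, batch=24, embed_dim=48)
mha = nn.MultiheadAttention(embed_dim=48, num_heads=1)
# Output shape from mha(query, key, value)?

Input shape: (122, 24, 48)
Output shape: (122, 24, 48)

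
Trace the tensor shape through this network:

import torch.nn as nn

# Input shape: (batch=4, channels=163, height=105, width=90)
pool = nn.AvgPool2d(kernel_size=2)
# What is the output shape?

Input shape: (4, 163, 105, 90)
Output shape: (4, 163, 52, 45)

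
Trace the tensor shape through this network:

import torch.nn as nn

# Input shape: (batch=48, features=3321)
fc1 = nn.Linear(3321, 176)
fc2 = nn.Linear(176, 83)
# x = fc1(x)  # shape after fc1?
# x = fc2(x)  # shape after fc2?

Input shape: (48, 3321)
  -> after fc1: (48, 176)
Output shape: (48, 83)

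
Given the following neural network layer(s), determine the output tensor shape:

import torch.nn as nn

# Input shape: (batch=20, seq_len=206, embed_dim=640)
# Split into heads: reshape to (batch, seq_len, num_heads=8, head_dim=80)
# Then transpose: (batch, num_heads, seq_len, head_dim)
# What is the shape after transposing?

Input shape: (20, 206, 640)
  -> after reshape: (20, 206, 8, 80)
Output shape: (20, 8, 206, 80)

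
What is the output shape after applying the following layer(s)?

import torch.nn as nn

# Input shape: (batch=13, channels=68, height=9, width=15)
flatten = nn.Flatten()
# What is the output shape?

Input shape: (13, 68, 9, 15)
Output shape: (13, 9180)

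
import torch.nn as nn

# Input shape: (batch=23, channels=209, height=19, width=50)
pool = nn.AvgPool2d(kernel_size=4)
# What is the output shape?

Input shape: (23, 209, 19, 50)
Output shape: (23, 209, 4, 12)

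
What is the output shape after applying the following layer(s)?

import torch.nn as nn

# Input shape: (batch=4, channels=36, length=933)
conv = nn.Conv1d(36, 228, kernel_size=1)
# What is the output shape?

Input shape: (4, 36, 933)
Output shape: (4, 228, 933)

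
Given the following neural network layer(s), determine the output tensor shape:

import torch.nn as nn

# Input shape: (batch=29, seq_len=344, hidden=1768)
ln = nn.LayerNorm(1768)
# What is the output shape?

Input shape: (29, 344, 1768)
Output shape: (29, 344, 1768)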